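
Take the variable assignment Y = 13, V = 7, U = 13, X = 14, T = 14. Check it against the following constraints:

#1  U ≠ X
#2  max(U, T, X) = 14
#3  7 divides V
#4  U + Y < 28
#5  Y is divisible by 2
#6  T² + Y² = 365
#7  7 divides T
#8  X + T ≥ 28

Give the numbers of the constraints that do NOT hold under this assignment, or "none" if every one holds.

The assignment fails constraint 5.

#1 U = 13, X = 14; distinct — holds.
#2 max(13, 14, 14) = 14 — holds.
#3 7 / 7 = 1, so 7 divides 7 — holds.
#4 U + Y = 13 + 13 = 26; 26 < 28 — holds.
#5 13 = 2×6 + 1, so 2 does not divide 13 — fails.
#6 T² + Y² = 14² + 13² = 196 + 169 = 365 — holds.
#7 14 / 7 = 2, so 7 divides 14 — holds.
#8 X + T = 14 + 14 = 28; 28 ≥ 28 — holds.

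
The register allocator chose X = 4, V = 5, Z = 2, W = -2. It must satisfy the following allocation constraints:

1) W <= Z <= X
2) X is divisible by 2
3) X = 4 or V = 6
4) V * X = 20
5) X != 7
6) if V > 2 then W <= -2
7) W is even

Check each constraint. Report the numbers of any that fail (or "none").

The assignment satisfies every constraint.

1) values -2 <= 2 <= 4 — satisfied.
2) 4 / 2 = 2, so 2 divides 4 — satisfied.
3) X = 4 = 4 (first disjunct) — satisfied.
4) V * X = 5 * 4 = 20 — satisfied.
5) X = 4, and 4 ≠ 7 — satisfied.
6) V = 5 > 2, so we need W ≤ -2; W = -2 ≤ -2 — satisfied.
7) W = -2 is even — satisfied.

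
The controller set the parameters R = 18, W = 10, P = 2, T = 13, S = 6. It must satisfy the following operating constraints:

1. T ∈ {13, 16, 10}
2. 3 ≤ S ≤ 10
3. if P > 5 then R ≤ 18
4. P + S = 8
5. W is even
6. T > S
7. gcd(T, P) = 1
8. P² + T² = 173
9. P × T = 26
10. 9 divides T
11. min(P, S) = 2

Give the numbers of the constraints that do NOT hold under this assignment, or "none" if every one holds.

Constraint 10 does not hold.

1. T = 13 is in {13, 16, 10}  true
2. S = 6 lies in [3, 10]  true
3. P = 2, not > 5; antecedent false, conditional vacuously true  true
4. P + S = 2 + 6 = 8  true
5. W = 10 is even  true
6. T = 13, S = 6; 13 > 6  true
7. gcd(13, 2) = 1  true
8. P² + T² = 2² + 13² = 4 + 169 = 173  true
9. P × T = 2 × 13 = 26  true
10. 13 = 9×1 + 4, so 9 does not divide 13  false
11. min(2, 6) = 2  true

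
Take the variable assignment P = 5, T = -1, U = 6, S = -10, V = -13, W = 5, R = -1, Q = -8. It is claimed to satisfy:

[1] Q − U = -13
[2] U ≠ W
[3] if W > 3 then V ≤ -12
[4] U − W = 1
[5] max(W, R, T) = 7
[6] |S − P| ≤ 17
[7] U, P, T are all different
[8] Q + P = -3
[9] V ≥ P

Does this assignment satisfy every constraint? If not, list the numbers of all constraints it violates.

[1] Q − U = -8 − 6 = -14, not -13 — violated.
[2] U = 6, W = 5; distinct — satisfied.
[3] W = 5 > 3, so we need V ≤ -12; V = -13 ≤ -12 — satisfied.
[4] U − W = 6 − 5 = 1 — satisfied.
[5] max(5, -1, -1) = 5, not 7 — violated.
[6] |-10 − 5| = 15; 15 ≤ 17 — satisfied.
[7] values 6, 5, -1 are pairwise distinct — satisfied.
[8] Q + P = -8 + 5 = -3 — satisfied.
[9] V = -13, P = 5; -13 < 5 (want ≥) — violated.

Constraints 1, 5, and 9 are violated.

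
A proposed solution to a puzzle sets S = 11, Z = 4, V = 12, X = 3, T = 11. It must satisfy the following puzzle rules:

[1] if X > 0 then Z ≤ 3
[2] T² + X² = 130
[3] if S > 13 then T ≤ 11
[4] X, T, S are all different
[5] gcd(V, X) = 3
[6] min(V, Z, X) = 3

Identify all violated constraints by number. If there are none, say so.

The assignment fails constraints 1 and 4.

[1] X = 3 > 0, so we need Z ≤ 3; but Z = 4 > 3  fails
[2] T² + X² = 11² + 3² = 121 + 9 = 130  holds
[3] S = 11, not > 13; antecedent false, conditional vacuously true  holds
[4] T = S = 11, not all different  fails
[5] gcd(12, 3) = 3  holds
[6] min(12, 4, 3) = 3  holds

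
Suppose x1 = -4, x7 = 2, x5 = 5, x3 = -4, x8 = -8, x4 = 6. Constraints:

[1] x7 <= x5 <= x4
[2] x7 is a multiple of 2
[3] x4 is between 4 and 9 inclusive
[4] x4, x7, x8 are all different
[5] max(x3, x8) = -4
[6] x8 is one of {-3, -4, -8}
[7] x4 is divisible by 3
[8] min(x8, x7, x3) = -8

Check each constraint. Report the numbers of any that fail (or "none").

None — every constraint holds.

[1] values 2 <= 5 <= 6  ✔
[2] 2 / 2 = 1, so 2 divides 2  ✔
[3] x4 = 6 lies in [4, 9]  ✔
[4] values 6, 2, -8 are pairwise distinct  ✔
[5] max(-4, -8) = -4  ✔
[6] x8 = -8 is in {-3, -4, -8}  ✔
[7] 6 / 3 = 2, so 3 divides 6  ✔
[8] min(-8, 2, -4) = -8  ✔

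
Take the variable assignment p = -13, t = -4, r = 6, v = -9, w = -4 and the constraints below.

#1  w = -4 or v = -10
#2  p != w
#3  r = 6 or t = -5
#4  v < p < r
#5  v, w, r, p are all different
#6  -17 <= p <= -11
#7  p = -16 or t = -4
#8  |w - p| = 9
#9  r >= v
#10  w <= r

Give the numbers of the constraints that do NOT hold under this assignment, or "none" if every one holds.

Violated: 4.

#1 w = -4 = -4 (first disjunct) — satisfied.
#2 p = -13, w = -4; distinct — satisfied.
#3 r = 6 = 6 (first disjunct) — satisfied.
#4 values -9, -13, 6; v = -9 is not < p = -13 — violated.
#5 values -9, -4, 6, -13 are pairwise distinct — satisfied.
#6 p = -13 lies in [-17, -11] — satisfied.
#7 p = -13 ≠ -16, but t = -4 = -4 (second disjunct) — satisfied.
#8 |-4 - (-13)| = 9 — satisfied.
#9 r = 6, v = -9; 6 ≥ -9 — satisfied.
#10 w = -4, r = 6; -4 ≤ 6 — satisfied.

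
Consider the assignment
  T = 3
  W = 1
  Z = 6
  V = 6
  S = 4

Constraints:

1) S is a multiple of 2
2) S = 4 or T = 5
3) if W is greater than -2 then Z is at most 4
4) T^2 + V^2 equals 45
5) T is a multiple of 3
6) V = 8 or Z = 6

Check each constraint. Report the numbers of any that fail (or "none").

1) 4 / 2 = 2, so 2 divides 4 — holds.
2) S = 4 = 4 (first disjunct) — holds.
3) W = 1 > -2, so we need Z ≤ 4; but Z = 6 > 4 — does not hold.
4) T^2 + V^2 = 3^2 + 6^2 = 9 + 36 = 45 — holds.
5) 3 / 3 = 1, so 3 divides 3 — holds.
6) V = 6 ≠ 8, but Z = 6 = 6 (second disjunct) — holds.

No — constraint 3 is not satisfied.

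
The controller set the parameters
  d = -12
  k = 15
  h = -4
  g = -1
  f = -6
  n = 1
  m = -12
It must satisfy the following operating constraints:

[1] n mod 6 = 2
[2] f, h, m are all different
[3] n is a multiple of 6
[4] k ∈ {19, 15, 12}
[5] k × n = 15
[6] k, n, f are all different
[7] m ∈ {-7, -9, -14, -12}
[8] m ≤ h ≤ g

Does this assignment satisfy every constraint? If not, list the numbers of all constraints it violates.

[1] 1 mod 6 = 1, not 2 — does not hold.
[2] values -6, -4, -12 are pairwise distinct — holds.
[3] 1 = 6×0 + 1, so 6 does not divide 1 — does not hold.
[4] k = 15 is in {19, 15, 12} — holds.
[5] k × n = 15 × 1 = 15 — holds.
[6] values 15, 1, -6 are pairwise distinct — holds.
[7] m = -12 is in {-7, -9, -14, -12} — holds.
[8] values -12 ≤ -4 ≤ -1 — holds.

No — constraints 1, 3 are not satisfied.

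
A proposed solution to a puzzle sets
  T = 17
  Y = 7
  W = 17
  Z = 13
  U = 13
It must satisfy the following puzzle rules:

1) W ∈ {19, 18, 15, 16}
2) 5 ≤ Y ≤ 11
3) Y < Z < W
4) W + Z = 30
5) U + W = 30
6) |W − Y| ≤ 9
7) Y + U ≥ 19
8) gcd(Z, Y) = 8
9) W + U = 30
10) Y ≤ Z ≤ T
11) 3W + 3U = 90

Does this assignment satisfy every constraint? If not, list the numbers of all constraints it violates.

Violated: 1, 6, 8.

1) W = 17 is not in {19, 18, 15, 16} — violated.
2) Y = 7 lies in [5, 11] — OK.
3) values 7 < 13 < 17 — OK.
4) W + Z = 17 + 13 = 30 — OK.
5) U + W = 13 + 17 = 30 — OK.
6) |17 − 7| = 10; 10 > 9, exceeds bound 9 — violated.
7) Y + U = 7 + 13 = 20; 20 ≥ 19 — OK.
8) gcd(13, 7) = 1, not 8 — violated.
9) W + U = 17 + 13 = 30 — OK.
10) values 7 ≤ 13 ≤ 17 — OK.
11) 3W + 3U = 3(17) + 3(13) = 90 — OK.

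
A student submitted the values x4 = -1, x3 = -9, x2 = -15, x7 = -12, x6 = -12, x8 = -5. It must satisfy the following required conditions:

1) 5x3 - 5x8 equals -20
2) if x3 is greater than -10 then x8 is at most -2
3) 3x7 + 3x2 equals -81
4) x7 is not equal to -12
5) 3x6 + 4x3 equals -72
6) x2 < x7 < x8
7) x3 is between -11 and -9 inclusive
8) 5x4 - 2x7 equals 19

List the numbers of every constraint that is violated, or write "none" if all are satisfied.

1) 5x3 - 5x8 = 5(-9) - 5(-5) = -20 — satisfied.
2) x3 = -9 > -10, so we need x8 ≤ -2; x8 = -5 ≤ -2 — satisfied.
3) 3x7 + 3x2 = 3(-12) + 3(-15) = -81 — satisfied.
4) x7 = -12, but -12 is required to differ — violated.
5) 3x6 + 4x3 = 3(-12) + 4(-9) = -72 — satisfied.
6) values -15 < -12 < -5 — satisfied.
7) x3 = -9 lies in [-11, -9] — satisfied.
8) 5x4 - 2x7 = 5(-1) - 2(-12) = 19 — satisfied.

Constraint 4 does not hold.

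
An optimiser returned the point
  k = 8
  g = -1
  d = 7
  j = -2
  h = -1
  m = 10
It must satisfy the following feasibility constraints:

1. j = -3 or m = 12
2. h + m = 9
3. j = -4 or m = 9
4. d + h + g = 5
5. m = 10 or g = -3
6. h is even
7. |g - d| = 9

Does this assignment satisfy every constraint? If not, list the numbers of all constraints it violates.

1. j = -2 ≠ -3 and m = 10 ≠ 12; both disjuncts false — does not hold.
2. h + m = -1 + 10 = 9 — holds.
3. j = -2 ≠ -4 and m = 10 ≠ 9; both disjuncts false — does not hold.
4. d + h + g = 7 + (-1) + (-1) = 5 — holds.
5. m = 10 = 10 (first disjunct) — holds.
6. h = -1 is odd — does not hold.
7. |-1 - 7| = 8, not 9 — does not hold.

Constraints 1, 3, 6, 7 are violated.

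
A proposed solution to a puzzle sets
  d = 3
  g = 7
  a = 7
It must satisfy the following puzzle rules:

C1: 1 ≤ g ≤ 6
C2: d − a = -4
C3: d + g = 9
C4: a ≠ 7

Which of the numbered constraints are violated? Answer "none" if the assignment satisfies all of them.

Constraints 1, 3, 4 are violated.

C1: g = 7 is outside [1, 6] — violated.
C2: d − a = 3 − 7 = -4 — satisfied.
C3: d + g = 3 + 7 = 10, not 9 — violated.
C4: a = 7, but 7 is required to differ — violated.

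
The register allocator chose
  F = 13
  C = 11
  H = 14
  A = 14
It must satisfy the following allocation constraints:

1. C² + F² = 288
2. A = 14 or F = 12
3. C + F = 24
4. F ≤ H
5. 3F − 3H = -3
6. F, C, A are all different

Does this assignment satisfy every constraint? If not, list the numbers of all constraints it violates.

No — constraint 1 is not satisfied.

1. C² + F² = 11² + 13² = 121 + 169 = 290, not 288 — violated.
2. A = 14 = 14 (first disjunct) — satisfied.
3. C + F = 11 + 13 = 24 — satisfied.
4. F = 13, H = 14; 13 ≤ 14 — satisfied.
5. 3F − 3H = 3(13) − 3(14) = -3 — satisfied.
6. values 13, 11, 14 are pairwise distinct — satisfied.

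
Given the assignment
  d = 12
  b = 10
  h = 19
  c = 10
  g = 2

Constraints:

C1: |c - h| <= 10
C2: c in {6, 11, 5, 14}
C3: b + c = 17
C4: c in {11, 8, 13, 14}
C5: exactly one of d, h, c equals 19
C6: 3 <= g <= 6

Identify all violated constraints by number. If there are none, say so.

Constraints 2, 3, 4, 6 do not hold.

C1: |10 - 19| = 9; 9 ≤ 10 — OK.
C2: c = 10 is not in {6, 11, 5, 14} — violated.
C3: b + c = 10 + 10 = 20, not 17 — violated.
C4: c = 10 is not in {11, 8, 13, 14} — violated.
C5: d=12, h=19, c=10; 1 of them equals 19 — OK.
C6: g = 2 is outside [3, 6] — violated.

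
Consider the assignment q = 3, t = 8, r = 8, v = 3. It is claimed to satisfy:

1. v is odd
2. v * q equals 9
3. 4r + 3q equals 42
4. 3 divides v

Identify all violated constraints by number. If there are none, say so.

1. v = 3 is odd  ✓
2. v * q = 3 * 3 = 9  ✓
3. 4r + 3q = 4(8) + 3(3) = 41, not 42  ✗
4. 3 / 3 = 1, so 3 divides 3  ✓

Constraint 3 does not hold.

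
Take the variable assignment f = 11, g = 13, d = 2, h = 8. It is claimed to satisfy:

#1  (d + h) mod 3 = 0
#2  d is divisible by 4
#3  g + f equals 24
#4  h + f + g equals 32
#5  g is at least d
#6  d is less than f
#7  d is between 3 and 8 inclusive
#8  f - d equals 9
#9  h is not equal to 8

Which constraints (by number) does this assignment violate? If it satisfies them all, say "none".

The assignment fails constraints 1, 2, 7, and 9.

#1 d + h = 10; 10 mod 3 = 1, not 0  ✗
#2 2 = 4*0 + 2, so 4 does not divide 2  ✗
#3 g + f = 13 + 11 = 24  ✓
#4 h + f + g = 8 + 11 + 13 = 32  ✓
#5 g = 13, d = 2; 13 ≥ 2  ✓
#6 d = 2, f = 11; 2 < 11  ✓
#7 d = 2 is outside [3, 8]  ✗
#8 f - d = 11 - 2 = 9  ✓
#9 h = 8, but 8 is required to differ  ✗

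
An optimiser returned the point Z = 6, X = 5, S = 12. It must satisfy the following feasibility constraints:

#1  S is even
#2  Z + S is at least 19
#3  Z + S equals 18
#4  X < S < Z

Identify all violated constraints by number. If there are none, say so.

#1 S = 12 is even  OK
#2 Z + S = 6 + 12 = 18; 18 < 19, bound 19 not met  FAIL
#3 Z + S = 6 + 12 = 18  OK
#4 values 5, 12, 6; S = 12 is not < Z = 6  FAIL

No — constraints 2, 4 are not satisfied.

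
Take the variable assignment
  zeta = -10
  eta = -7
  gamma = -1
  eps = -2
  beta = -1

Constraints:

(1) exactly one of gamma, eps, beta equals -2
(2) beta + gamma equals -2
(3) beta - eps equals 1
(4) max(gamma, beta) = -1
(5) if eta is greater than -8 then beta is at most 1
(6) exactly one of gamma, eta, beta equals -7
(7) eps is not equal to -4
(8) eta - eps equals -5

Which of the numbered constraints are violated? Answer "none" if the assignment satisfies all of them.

(1) gamma=-1, eps=-2, beta=-1; 1 of them equals -2 — satisfied.
(2) beta + gamma = -1 + (-1) = -2 — satisfied.
(3) beta - eps = -1 - (-2) = 1 — satisfied.
(4) max(-1, -1) = -1 — satisfied.
(5) eta = -7 > -8, so we need beta ≤ 1; beta = -1 ≤ 1 — satisfied.
(6) gamma=-1, eta=-7, beta=-1; 1 of them equals -7 — satisfied.
(7) eps = -2, and -2 ≠ -4 — satisfied.
(8) eta - eps = -7 - (-2) = -5 — satisfied.

The assignment satisfies every constraint.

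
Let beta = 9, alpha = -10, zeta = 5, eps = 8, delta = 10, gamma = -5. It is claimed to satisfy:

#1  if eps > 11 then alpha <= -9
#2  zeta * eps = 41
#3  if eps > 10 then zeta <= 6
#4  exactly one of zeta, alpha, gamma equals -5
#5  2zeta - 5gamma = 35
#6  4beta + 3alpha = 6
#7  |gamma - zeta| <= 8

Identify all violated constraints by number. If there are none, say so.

#1 eps = 8, not > 11; antecedent false, conditional vacuously true — holds.
#2 zeta * eps = 5 * 8 = 40, not 41 — does not hold.
#3 eps = 8, not > 10; antecedent false, conditional vacuously true — holds.
#4 zeta=5, alpha=-10, gamma=-5; 1 of them equals -5 — holds.
#5 2zeta - 5gamma = 2(5) - 5(-5) = 35 — holds.
#6 4beta + 3alpha = 4(9) + 3(-10) = 6 — holds.
#7 |-5 - 5| = 10; 10 > 8, exceeds bound 8 — does not hold.

Violated: 2, 7.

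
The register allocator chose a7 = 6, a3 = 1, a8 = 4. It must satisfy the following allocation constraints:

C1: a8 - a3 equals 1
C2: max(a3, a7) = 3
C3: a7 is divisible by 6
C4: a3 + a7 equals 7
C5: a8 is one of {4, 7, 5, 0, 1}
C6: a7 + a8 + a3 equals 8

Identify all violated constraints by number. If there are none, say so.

C1: a8 - a3 = 4 - 1 = 3, not 1 — does not hold.
C2: max(1, 6) = 6, not 3 — does not hold.
C3: 6 / 6 = 1, so 6 divides 6 — holds.
C4: a3 + a7 = 1 + 6 = 7 — holds.
C5: a8 = 4 is in {4, 7, 5, 0, 1} — holds.
C6: a7 + a8 + a3 = 6 + 4 + 1 = 11, not 8 — does not hold.

Violated: 1, 2, and 6.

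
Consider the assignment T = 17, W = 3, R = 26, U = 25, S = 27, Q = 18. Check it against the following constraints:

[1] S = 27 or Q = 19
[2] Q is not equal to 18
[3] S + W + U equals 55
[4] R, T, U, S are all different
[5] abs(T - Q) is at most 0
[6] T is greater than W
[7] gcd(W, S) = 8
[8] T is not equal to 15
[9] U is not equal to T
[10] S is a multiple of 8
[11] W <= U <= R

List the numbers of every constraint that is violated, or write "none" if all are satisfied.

No — constraints 2, 5, 7, and 10 are not satisfied.

[1] S = 27 = 27 (first disjunct) — holds.
[2] Q = 18, but 18 is required to differ — fails.
[3] S + W + U = 27 + 3 + 25 = 55 — holds.
[4] values 26, 17, 25, 27 are pairwise distinct — holds.
[5] abs(17 - 18) = 1; 1 > 0, exceeds bound 0 — fails.
[6] T = 17, W = 3; 17 > 3 — holds.
[7] gcd(3, 27) = 3, not 8 — fails.
[8] T = 17, and 17 ≠ 15 — holds.
[9] U = 25, T = 17; distinct — holds.
[10] 27 = 8*3 + 3, so 8 does not divide 27 — fails.
[11] values 3 <= 25 <= 26 — holds.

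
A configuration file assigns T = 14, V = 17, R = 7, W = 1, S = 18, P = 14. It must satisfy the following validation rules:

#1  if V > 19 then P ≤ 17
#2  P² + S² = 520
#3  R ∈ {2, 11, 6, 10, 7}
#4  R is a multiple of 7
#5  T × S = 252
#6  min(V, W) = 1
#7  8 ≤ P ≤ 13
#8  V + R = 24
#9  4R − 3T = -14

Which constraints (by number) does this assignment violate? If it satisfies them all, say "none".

Constraint 7 does not hold.

#1 V = 17, not > 19; antecedent false, conditional vacuously true — holds.
#2 P² + S² = 14² + 18² = 196 + 324 = 520 — holds.
#3 R = 7 is in {2, 11, 6, 10, 7} — holds.
#4 7 / 7 = 1, so 7 divides 7 — holds.
#5 T × S = 14 × 18 = 252 — holds.
#6 min(17, 1) = 1 — holds.
#7 P = 14 is outside [8, 13] — fails.
#8 V + R = 17 + 7 = 24 — holds.
#9 4R − 3T = 4(7) − 3(14) = -14 — holds.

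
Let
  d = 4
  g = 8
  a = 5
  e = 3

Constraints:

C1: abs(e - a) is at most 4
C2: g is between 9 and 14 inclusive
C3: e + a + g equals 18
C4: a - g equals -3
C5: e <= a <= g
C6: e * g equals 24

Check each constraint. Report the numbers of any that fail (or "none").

C1: abs(3 - 5) = 2; 2 ≤ 4  true
C2: g = 8 is outside [9, 14]  false
C3: e + a + g = 3 + 5 + 8 = 16, not 18  false
C4: a - g = 5 - 8 = -3  true
C5: values 3 <= 5 <= 8  true
C6: e * g = 3 * 8 = 24  true

Violated: 2, 3.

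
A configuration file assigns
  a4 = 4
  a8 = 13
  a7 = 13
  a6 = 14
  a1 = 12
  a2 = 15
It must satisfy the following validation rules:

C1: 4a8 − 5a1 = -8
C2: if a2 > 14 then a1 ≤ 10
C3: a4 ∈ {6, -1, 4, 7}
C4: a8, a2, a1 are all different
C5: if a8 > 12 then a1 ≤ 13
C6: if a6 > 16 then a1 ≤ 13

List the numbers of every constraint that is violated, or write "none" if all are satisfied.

Violated: 2.

C1: 4a8 − 5a1 = 4(13) − 5(12) = -8  holds
C2: a2 = 15 > 14, so we need a1 ≤ 10; but a1 = 12 > 10  fails
C3: a4 = 4 is in {6, -1, 4, 7}  holds
C4: values 13, 15, 12 are pairwise distinct  holds
C5: a8 = 13 > 12, so we need a1 ≤ 13; a1 = 12 ≤ 13  holds
C6: a6 = 14, not > 16; antecedent false, conditional vacuously true  holds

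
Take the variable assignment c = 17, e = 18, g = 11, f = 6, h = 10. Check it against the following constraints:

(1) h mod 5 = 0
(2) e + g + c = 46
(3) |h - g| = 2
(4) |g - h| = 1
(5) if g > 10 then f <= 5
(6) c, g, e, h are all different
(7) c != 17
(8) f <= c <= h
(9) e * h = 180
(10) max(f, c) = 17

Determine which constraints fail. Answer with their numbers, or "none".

The assignment fails constraints 3, 5, 7, and 8.

(1) 10 mod 5 = 0 — satisfied.
(2) e + g + c = 18 + 11 + 17 = 46 — satisfied.
(3) |10 - 11| = 1, not 2 — violated.
(4) |11 - 10| = 1 — satisfied.
(5) g = 11 > 10, so we need f ≤ 5; but f = 6 > 5 — violated.
(6) values 17, 11, 18, 10 are pairwise distinct — satisfied.
(7) c = 17, but 17 is required to differ — violated.
(8) values 6, 17, 10; c = 17 is not <= h = 10 — violated.
(9) e * h = 18 * 10 = 180 — satisfied.
(10) max(6, 17) = 17 — satisfied.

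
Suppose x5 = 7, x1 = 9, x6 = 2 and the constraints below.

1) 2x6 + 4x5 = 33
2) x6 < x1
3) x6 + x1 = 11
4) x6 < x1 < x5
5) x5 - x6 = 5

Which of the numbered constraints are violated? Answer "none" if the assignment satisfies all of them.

1) 2x6 + 4x5 = 2(2) + 4(7) = 32, not 33  FAIL
2) x6 = 2, x1 = 9; 2 < 9  OK
3) x6 + x1 = 2 + 9 = 11  OK
4) values 2, 9, 7; x1 = 9 is not < x5 = 7  FAIL
5) x5 - x6 = 7 - 2 = 5  OK

The assignment fails constraints 1, 4.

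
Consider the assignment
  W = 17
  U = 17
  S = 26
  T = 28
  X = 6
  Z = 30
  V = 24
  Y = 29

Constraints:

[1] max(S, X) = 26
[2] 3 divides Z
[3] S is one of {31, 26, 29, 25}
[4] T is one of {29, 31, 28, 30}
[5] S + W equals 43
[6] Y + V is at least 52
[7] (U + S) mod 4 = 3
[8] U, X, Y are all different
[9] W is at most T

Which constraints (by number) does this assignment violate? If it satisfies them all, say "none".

No violations.

[1] max(26, 6) = 26 — satisfied.
[2] 30 / 3 = 10, so 3 divides 30 — satisfied.
[3] S = 26 is in {31, 26, 29, 25} — satisfied.
[4] T = 28 is in {29, 31, 28, 30} — satisfied.
[5] S + W = 26 + 17 = 43 — satisfied.
[6] Y + V = 29 + 24 = 53; 53 ≥ 52 — satisfied.
[7] U + S = 43; 43 mod 4 = 3 — satisfied.
[8] values 17, 6, 29 are pairwise distinct — satisfied.
[9] W = 17, T = 28; 17 ≤ 28 — satisfied.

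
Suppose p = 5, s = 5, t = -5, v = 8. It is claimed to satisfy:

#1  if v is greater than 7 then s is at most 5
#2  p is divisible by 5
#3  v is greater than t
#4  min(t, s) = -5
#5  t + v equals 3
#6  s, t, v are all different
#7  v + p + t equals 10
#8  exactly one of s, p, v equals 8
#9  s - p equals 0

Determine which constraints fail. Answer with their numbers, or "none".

#1 v = 8 > 7, so we need s ≤ 5; s = 5 ≤ 5  ✔
#2 5 / 5 = 1, so 5 divides 5  ✔
#3 v = 8, t = -5; 8 > -5  ✔
#4 min(-5, 5) = -5  ✔
#5 t + v = -5 + 8 = 3  ✔
#6 values 5, -5, 8 are pairwise distinct  ✔
#7 v + p + t = 8 + 5 + (-5) = 8, not 10  ✘
#8 s=5, p=5, v=8; 1 of them equals 8  ✔
#9 s - p = 5 - 5 = 0  ✔

The assignment fails constraint 7.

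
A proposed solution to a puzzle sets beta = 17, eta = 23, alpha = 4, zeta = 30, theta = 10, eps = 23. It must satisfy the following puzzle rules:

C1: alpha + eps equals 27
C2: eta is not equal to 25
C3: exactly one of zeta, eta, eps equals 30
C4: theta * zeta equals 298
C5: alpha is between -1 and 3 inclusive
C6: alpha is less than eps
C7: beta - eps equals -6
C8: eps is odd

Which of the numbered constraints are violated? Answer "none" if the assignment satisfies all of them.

No — constraints 4, 5 are not satisfied.

C1: alpha + eps = 4 + 23 = 27 — holds.
C2: eta = 23, and 23 ≠ 25 — holds.
C3: zeta=30, eta=23, eps=23; 1 of them equals 30 — holds.
C4: theta * zeta = 10 * 30 = 300, not 298 — does not hold.
C5: alpha = 4 is outside [-1, 3] — does not hold.
C6: alpha = 4, eps = 23; 4 < 23 — holds.
C7: beta - eps = 17 - 23 = -6 — holds.
C8: eps = 23 is odd — holds.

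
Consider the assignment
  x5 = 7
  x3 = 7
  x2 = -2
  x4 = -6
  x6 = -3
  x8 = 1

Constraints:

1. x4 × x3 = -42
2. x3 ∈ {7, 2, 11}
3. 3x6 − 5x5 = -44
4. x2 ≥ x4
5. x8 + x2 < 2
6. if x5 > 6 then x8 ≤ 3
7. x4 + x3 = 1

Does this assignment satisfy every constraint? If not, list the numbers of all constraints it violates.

No violations.

1. x4 × x3 = -6 × 7 = -42  true
2. x3 = 7 is in {7, 2, 11}  true
3. 3x6 − 5x5 = 3(-3) − 5(7) = -44  true
4. x2 = -2, x4 = -6; -2 ≥ -6  true
5. x8 + x2 = 1 + (-2) = -1; -1 < 2  true
6. x5 = 7 > 6, so we need x8 ≤ 3; x8 = 1 ≤ 3  true
7. x4 + x3 = -6 + 7 = 1  true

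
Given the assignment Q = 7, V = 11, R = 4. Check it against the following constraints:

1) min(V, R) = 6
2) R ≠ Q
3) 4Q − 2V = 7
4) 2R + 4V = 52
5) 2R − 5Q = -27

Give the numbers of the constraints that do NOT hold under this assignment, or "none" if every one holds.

1) min(11, 4) = 4, not 6  FAIL
2) R = 4, Q = 7; distinct  OK
3) 4Q − 2V = 4(7) − 2(11) = 6, not 7  FAIL
4) 2R + 4V = 2(4) + 4(11) = 52  OK
5) 2R − 5Q = 2(4) − 5(7) = -27  OK

Constraints 1 and 3 are violated.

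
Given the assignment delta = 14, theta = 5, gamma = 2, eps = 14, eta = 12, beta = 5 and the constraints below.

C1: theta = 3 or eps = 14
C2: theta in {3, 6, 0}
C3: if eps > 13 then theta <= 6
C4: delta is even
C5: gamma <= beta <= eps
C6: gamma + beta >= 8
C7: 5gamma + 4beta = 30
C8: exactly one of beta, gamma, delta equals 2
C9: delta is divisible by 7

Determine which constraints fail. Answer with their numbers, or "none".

C1: theta = 5 ≠ 3, but eps = 14 = 14 (second disjunct) — holds.
C2: theta = 5 is not in {3, 6, 0} — does not hold.
C3: eps = 14 > 13, so we need theta ≤ 6; theta = 5 ≤ 6 — holds.
C4: delta = 14 is even — holds.
C5: values 2 <= 5 <= 14 — holds.
C6: gamma + beta = 2 + 5 = 7; 7 < 8, bound 8 not met — does not hold.
C7: 5gamma + 4beta = 5(2) + 4(5) = 30 — holds.
C8: beta=5, gamma=2, delta=14; 1 of them equals 2 — holds.
C9: 14 / 7 = 2, so 7 divides 14 — holds.

Constraints 2, 6 do not hold.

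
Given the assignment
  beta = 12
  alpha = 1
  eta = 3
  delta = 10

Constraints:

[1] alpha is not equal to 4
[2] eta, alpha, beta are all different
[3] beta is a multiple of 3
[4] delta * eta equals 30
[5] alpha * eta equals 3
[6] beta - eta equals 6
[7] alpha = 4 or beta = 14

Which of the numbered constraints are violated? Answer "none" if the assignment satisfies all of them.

Constraints 6 and 7 do not hold.

[1] alpha = 1, and 1 ≠ 4 — holds.
[2] values 3, 1, 12 are pairwise distinct — holds.
[3] 12 / 3 = 4, so 3 divides 12 — holds.
[4] delta * eta = 10 * 3 = 30 — holds.
[5] alpha * eta = 1 * 3 = 3 — holds.
[6] beta - eta = 12 - 3 = 9, not 6 — fails.
[7] alpha = 1 ≠ 4 and beta = 12 ≠ 14; both disjuncts false — fails.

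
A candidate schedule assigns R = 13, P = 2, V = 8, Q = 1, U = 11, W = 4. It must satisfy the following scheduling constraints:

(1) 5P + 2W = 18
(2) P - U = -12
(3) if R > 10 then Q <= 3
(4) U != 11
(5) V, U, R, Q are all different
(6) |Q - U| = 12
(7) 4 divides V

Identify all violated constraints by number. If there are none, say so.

The assignment fails constraints 2, 4, and 6.

(1) 5P + 2W = 5(2) + 2(4) = 18  ✔
(2) P - U = 2 - 11 = -9, not -12  ✘
(3) R = 13 > 10, so we need Q ≤ 3; Q = 1 ≤ 3  ✔
(4) U = 11, but 11 is required to differ  ✘
(5) values 8, 11, 13, 1 are pairwise distinct  ✔
(6) |1 - 11| = 10, not 12  ✘
(7) 8 / 4 = 2, so 4 divides 8  ✔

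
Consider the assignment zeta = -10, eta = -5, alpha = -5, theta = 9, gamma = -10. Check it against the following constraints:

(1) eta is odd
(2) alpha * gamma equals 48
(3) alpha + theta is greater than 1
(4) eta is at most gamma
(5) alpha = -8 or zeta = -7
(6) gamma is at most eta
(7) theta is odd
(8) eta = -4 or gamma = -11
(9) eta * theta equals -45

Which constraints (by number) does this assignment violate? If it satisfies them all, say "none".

(1) eta = -5 is odd  OK
(2) alpha * gamma = -5 * (-10) = 50, not 48  FAIL
(3) alpha + theta = -5 + 9 = 4; 4 > 1  OK
(4) eta = -5, gamma = -10; -5 > -10 (want ≤)  FAIL
(5) alpha = -5 ≠ -8 and zeta = -10 ≠ -7; both disjuncts false  FAIL
(6) gamma = -10, eta = -5; -10 ≤ -5  OK
(7) theta = 9 is odd  OK
(8) eta = -5 ≠ -4 and gamma = -10 ≠ -11; both disjuncts false  FAIL
(9) eta * theta = -5 * 9 = -45  OK

The assignment fails constraints 2, 4, 5, and 8.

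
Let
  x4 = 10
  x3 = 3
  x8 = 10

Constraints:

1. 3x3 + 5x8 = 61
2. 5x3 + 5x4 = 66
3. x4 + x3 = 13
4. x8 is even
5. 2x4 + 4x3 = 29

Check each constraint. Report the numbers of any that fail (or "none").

The assignment fails constraints 1, 2, 5.

1. 3x3 + 5x8 = 3(3) + 5(10) = 59, not 61  ✘
2. 5x3 + 5x4 = 5(3) + 5(10) = 65, not 66  ✘
3. x4 + x3 = 10 + 3 = 13  ✔
4. x8 = 10 is even  ✔
5. 2x4 + 4x3 = 2(10) + 4(3) = 32, not 29  ✘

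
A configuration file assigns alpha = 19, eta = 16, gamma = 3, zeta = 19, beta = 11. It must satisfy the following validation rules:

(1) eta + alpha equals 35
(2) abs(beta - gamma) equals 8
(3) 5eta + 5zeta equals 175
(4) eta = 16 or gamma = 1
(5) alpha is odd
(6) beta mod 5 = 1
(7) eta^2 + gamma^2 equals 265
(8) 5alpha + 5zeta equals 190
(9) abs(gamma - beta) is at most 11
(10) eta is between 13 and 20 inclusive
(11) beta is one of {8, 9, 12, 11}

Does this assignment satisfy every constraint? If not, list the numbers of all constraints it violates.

(1) eta + alpha = 16 + 19 = 35  ✓
(2) abs(11 - 3) = 8  ✓
(3) 5eta + 5zeta = 5(16) + 5(19) = 175  ✓
(4) eta = 16 = 16 (first disjunct)  ✓
(5) alpha = 19 is odd  ✓
(6) 11 mod 5 = 1  ✓
(7) eta^2 + gamma^2 = 16^2 + 3^2 = 256 + 9 = 265  ✓
(8) 5alpha + 5zeta = 5(19) + 5(19) = 190  ✓
(9) abs(3 - 11) = 8; 8 ≤ 11  ✓
(10) eta = 16 lies in [13, 20]  ✓
(11) beta = 11 is in {8, 9, 12, 11}  ✓

The assignment satisfies every constraint.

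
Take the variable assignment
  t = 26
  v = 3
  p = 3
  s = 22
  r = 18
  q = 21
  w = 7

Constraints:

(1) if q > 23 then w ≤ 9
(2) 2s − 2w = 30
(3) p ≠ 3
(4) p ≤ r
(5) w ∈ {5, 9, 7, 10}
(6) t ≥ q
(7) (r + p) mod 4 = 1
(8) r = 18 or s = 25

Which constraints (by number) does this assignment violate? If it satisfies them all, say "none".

The assignment fails constraint 3.

(1) q = 21, not > 23; antecedent false, conditional vacuously true  holds
(2) 2s − 2w = 2(22) − 2(7) = 30  holds
(3) p = 3, but 3 is required to differ  fails
(4) p = 3, r = 18; 3 ≤ 18  holds
(5) w = 7 is in {5, 9, 7, 10}  holds
(6) t = 26, q = 21; 26 ≥ 21  holds
(7) r + p = 21; 21 mod 4 = 1  holds
(8) r = 18 = 18 (first disjunct)  holds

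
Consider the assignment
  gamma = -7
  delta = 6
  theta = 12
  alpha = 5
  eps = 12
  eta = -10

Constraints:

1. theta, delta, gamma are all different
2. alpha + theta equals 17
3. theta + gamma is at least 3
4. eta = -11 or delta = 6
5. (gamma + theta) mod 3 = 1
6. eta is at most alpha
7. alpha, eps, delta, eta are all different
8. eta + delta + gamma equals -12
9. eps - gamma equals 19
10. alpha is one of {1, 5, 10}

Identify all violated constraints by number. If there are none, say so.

1. values 12, 6, -7 are pairwise distinct — holds.
2. alpha + theta = 5 + 12 = 17 — holds.
3. theta + gamma = 12 + (-7) = 5; 5 ≥ 3 — holds.
4. eta = -10 ≠ -11, but delta = 6 = 6 (second disjunct) — holds.
5. gamma + theta = 5; 5 mod 3 = 2, not 1 — does not hold.
6. eta = -10, alpha = 5; -10 ≤ 5 — holds.
7. values 5, 12, 6, -10 are pairwise distinct — holds.
8. eta + delta + gamma = -10 + 6 + (-7) = -11, not -12 — does not hold.
9. eps - gamma = 12 - (-7) = 19 — holds.
10. alpha = 5 is in {1, 5, 10} — holds.

No — constraints 5 and 8 are not satisfied.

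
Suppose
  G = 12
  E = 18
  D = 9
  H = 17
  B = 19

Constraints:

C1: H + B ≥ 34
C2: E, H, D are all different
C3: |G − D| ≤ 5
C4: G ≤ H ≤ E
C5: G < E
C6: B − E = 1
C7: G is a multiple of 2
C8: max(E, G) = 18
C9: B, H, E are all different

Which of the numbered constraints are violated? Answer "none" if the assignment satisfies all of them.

C1: H + B = 17 + 19 = 36; 36 ≥ 34 — holds.
C2: values 18, 17, 9 are pairwise distinct — holds.
C3: |12 − 9| = 3; 3 ≤ 5 — holds.
C4: values 12 ≤ 17 ≤ 18 — holds.
C5: G = 12, E = 18; 12 < 18 — holds.
C6: B − E = 19 − 18 = 1 — holds.
C7: 12 / 2 = 6, so 2 divides 12 — holds.
C8: max(18, 12) = 18 — holds.
C9: values 19, 17, 18 are pairwise distinct — holds.

The assignment satisfies every constraint.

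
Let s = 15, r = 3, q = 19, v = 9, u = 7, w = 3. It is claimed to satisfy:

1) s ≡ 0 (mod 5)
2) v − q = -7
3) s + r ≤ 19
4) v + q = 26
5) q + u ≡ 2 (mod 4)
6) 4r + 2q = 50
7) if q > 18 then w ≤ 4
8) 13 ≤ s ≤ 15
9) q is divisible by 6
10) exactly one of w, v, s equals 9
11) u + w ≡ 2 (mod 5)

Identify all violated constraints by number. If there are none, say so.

1) 15 mod 5 = 0 — satisfied.
2) v − q = 9 − 19 = -10, not -7 — violated.
3) s + r = 15 + 3 = 18; 18 ≤ 19 — satisfied.
4) v + q = 9 + 19 = 28, not 26 — violated.
5) q + u = 26; 26 mod 4 = 2 — satisfied.
6) 4r + 2q = 4(3) + 2(19) = 50 — satisfied.
7) q = 19 > 18, so we need w ≤ 4; w = 3 ≤ 4 — satisfied.
8) s = 15 lies in [13, 15] — satisfied.
9) 19 = 6×3 + 1, so 6 does not divide 19 — violated.
10) w=3, v=9, s=15; 1 of them equals 9 — satisfied.
11) u + w = 10; 10 mod 5 = 0, not 2 — violated.

The assignment fails constraints 2, 4, 9, 11.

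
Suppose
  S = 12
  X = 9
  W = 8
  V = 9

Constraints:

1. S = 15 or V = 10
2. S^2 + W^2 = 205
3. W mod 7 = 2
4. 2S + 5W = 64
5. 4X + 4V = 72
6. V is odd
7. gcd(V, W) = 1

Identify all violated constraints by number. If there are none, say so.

The assignment fails constraints 1, 2, and 3.

1. S = 12 ≠ 15 and V = 9 ≠ 10; both disjuncts false — fails.
2. S^2 + W^2 = 12^2 + 8^2 = 144 + 64 = 208, not 205 — fails.
3. 8 mod 7 = 1, not 2 — fails.
4. 2S + 5W = 2(12) + 5(8) = 64 — holds.
5. 4X + 4V = 4(9) + 4(9) = 72 — holds.
6. V = 9 is odd — holds.
7. gcd(9, 8) = 1 — holds.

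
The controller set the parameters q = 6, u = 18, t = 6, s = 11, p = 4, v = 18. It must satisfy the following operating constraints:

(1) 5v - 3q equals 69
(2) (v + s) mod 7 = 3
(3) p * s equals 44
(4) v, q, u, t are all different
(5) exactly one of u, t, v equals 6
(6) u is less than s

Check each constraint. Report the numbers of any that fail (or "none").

(1) 5v - 3q = 5(18) - 3(6) = 72, not 69 — fails.
(2) v + s = 29; 29 mod 7 = 1, not 3 — fails.
(3) p * s = 4 * 11 = 44 — holds.
(4) v = u = 18, not all different — fails.
(5) u=18, t=6, v=18; 1 of them equals 6 — holds.
(6) u = 18, s = 11; 18 ≥ 11 (want <) — fails.

Constraints 1, 2, 4, and 6 do not hold.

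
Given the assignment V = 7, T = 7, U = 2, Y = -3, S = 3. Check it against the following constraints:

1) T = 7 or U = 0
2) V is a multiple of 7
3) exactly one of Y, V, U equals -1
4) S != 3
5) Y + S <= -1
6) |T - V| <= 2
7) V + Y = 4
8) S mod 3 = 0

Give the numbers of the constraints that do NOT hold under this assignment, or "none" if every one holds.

1) T = 7 = 7 (first disjunct)  ✓
2) 7 / 7 = 1, so 7 divides 7  ✓
3) Y=-3, V=7, U=2; 0 of them equal -1, not exactly one  ✗
4) S = 3, but 3 is required to differ  ✗
5) Y + S = -3 + 3 = 0; 0 > -1, bound -1 not met  ✗
6) |7 - 7| = 0; 0 ≤ 2  ✓
7) V + Y = 7 + (-3) = 4  ✓
8) 3 mod 3 = 0  ✓

Constraints 3, 4, and 5 do not hold.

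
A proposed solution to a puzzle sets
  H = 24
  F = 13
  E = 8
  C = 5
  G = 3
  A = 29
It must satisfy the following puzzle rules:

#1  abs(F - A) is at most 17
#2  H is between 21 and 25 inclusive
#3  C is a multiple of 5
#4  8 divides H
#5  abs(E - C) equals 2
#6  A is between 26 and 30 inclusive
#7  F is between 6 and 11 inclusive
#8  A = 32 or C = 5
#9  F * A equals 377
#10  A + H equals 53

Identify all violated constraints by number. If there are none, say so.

Constraints 5, 7 are violated.

#1 abs(13 - 29) = 16; 16 ≤ 17  OK
#2 H = 24 lies in [21, 25]  OK
#3 5 / 5 = 1, so 5 divides 5  OK
#4 24 / 8 = 3, so 8 divides 24  OK
#5 abs(8 - 5) = 3, not 2  FAIL
#6 A = 29 lies in [26, 30]  OK
#7 F = 13 is outside [6, 11]  FAIL
#8 A = 29 ≠ 32, but C = 5 = 5 (second disjunct)  OK
#9 F * A = 13 * 29 = 377  OK
#10 A + H = 29 + 24 = 53  OK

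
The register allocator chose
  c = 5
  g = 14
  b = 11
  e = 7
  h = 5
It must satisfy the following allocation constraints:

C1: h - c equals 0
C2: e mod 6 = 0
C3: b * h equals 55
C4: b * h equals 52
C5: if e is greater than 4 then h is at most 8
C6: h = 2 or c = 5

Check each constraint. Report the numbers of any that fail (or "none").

C1: h - c = 5 - 5 = 0  OK
C2: 7 mod 6 = 1, not 0  FAIL
C3: b * h = 11 * 5 = 55  OK
C4: b * h = 11 * 5 = 55, not 52  FAIL
C5: e = 7 > 4, so we need h ≤ 8; h = 5 ≤ 8  OK
C6: h = 5 ≠ 2, but c = 5 = 5 (second disjunct)  OK

Constraints 2, 4 do not hold.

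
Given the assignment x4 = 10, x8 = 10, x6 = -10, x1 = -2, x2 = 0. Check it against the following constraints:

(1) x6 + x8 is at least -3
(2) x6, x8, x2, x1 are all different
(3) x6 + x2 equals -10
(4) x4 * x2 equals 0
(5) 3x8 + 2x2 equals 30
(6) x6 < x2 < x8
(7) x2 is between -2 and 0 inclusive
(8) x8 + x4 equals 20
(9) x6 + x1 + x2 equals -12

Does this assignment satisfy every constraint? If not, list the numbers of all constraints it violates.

The assignment satisfies every constraint.

(1) x6 + x8 = -10 + 10 = 0; 0 ≥ -3 — holds.
(2) values -10, 10, 0, -2 are pairwise distinct — holds.
(3) x6 + x2 = -10 + 0 = -10 — holds.
(4) x4 * x2 = 10 * 0 = 0 — holds.
(5) 3x8 + 2x2 = 3(10) + 2(0) = 30 — holds.
(6) values -10 < 0 < 10 — holds.
(7) x2 = 0 lies in [-2, 0] — holds.
(8) x8 + x4 = 10 + 10 = 20 — holds.
(9) x6 + x1 + x2 = -10 + (-2) + 0 = -12 — holds.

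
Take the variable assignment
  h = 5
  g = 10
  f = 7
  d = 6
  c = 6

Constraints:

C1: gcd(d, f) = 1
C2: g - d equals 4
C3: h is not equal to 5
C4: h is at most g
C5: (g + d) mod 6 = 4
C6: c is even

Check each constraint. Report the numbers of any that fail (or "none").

C1: gcd(6, 7) = 1 — satisfied.
C2: g - d = 10 - 6 = 4 — satisfied.
C3: h = 5, but 5 is required to differ — violated.
C4: h = 5, g = 10; 5 ≤ 10 — satisfied.
C5: g + d = 16; 16 mod 6 = 4 — satisfied.
C6: c = 6 is even — satisfied.

Constraint 3 is violated.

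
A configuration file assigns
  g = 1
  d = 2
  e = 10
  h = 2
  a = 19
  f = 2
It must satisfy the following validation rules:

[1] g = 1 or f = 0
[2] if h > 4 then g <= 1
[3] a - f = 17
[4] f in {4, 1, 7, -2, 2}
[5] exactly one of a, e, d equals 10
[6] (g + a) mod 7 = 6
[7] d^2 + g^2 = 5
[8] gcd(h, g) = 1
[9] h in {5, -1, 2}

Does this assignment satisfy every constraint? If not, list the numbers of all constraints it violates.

The assignment satisfies every constraint.

[1] g = 1 = 1 (first disjunct) — holds.
[2] h = 2, not > 4; antecedent false, conditional vacuously true — holds.
[3] a - f = 19 - 2 = 17 — holds.
[4] f = 2 is in {4, 1, 7, -2, 2} — holds.
[5] a=19, e=10, d=2; 1 of them equals 10 — holds.
[6] g + a = 20; 20 mod 7 = 6 — holds.
[7] d^2 + g^2 = 2^2 + 1^2 = 4 + 1 = 5 — holds.
[8] gcd(2, 1) = 1 — holds.
[9] h = 2 is in {5, -1, 2} — holds.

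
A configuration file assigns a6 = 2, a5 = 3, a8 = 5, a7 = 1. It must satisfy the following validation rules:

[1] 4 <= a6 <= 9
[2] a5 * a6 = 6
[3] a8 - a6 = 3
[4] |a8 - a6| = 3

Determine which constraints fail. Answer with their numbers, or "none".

Constraint 1 does not hold.

[1] a6 = 2 is outside [4, 9] — fails.
[2] a5 * a6 = 3 * 2 = 6 — holds.
[3] a8 - a6 = 5 - 2 = 3 — holds.
[4] |5 - 2| = 3 — holds.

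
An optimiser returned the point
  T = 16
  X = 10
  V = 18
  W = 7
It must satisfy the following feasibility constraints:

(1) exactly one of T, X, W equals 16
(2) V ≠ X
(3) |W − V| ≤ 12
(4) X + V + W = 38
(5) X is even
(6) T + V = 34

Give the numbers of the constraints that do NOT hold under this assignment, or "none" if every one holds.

(1) T=16, X=10, W=7; 1 of them equals 16 — holds.
(2) V = 18, X = 10; distinct — holds.
(3) |7 − 18| = 11; 11 ≤ 12 — holds.
(4) X + V + W = 10 + 18 + 7 = 35, not 38 — fails.
(5) X = 10 is even — holds.
(6) T + V = 16 + 18 = 34 — holds.

The assignment fails constraint 4.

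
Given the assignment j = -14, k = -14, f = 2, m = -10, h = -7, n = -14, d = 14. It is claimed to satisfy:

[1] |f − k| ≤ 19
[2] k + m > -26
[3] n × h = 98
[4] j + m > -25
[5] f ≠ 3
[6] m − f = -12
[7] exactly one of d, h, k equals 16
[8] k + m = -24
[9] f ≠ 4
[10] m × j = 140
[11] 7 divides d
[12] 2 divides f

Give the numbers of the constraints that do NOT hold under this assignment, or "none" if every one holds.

[1] |2 − (-14)| = 16; 16 ≤ 19  true
[2] k + m = -14 + (-10) = -24; -24 > -26  true
[3] n × h = -14 × (-7) = 98  true
[4] j + m = -14 + (-10) = -24; -24 > -25  true
[5] f = 2, and 2 ≠ 3  true
[6] m − f = -10 − 2 = -12  true
[7] d=14, h=-7, k=-14; 0 of them equal 16, not exactly one  false
[8] k + m = -14 + (-10) = -24  true
[9] f = 2, and 2 ≠ 4  true
[10] m × j = -10 × (-14) = 140  true
[11] 14 / 7 = 2, so 7 divides 14  true
[12] 2 / 2 = 1, so 2 divides 2  true

The assignment fails constraint 7.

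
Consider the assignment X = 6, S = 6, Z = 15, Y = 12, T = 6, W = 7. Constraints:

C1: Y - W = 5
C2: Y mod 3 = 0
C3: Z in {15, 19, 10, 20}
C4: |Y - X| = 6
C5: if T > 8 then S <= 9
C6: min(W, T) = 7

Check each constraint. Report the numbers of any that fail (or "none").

No — constraint 6 is not satisfied.

C1: Y - W = 12 - 7 = 5 — OK.
C2: 12 mod 3 = 0 — OK.
C3: Z = 15 is in {15, 19, 10, 20} — OK.
C4: |12 - 6| = 6 — OK.
C5: T = 6, not > 8; antecedent false, conditional vacuously true — OK.
C6: min(7, 6) = 6, not 7 — violated.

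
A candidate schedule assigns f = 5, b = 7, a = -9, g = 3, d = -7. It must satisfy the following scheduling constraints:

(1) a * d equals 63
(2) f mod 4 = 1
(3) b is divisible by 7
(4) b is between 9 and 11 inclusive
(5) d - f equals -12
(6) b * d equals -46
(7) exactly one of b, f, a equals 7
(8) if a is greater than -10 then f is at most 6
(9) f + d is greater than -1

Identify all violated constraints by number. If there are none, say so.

(1) a * d = -9 * (-7) = 63  OK
(2) 5 mod 4 = 1  OK
(3) 7 / 7 = 1, so 7 divides 7  OK
(4) b = 7 is outside [9, 11]  FAIL
(5) d - f = -7 - 5 = -12  OK
(6) b * d = 7 * (-7) = -49, not -46  FAIL
(7) b=7, f=5, a=-9; 1 of them equals 7  OK
(8) a = -9 > -10, so we need f ≤ 6; f = 5 ≤ 6  OK
(9) f + d = 5 + (-7) = -2; -2 ≤ -1, bound -1 not met  FAIL

Constraints 4, 6, and 9 are violated.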